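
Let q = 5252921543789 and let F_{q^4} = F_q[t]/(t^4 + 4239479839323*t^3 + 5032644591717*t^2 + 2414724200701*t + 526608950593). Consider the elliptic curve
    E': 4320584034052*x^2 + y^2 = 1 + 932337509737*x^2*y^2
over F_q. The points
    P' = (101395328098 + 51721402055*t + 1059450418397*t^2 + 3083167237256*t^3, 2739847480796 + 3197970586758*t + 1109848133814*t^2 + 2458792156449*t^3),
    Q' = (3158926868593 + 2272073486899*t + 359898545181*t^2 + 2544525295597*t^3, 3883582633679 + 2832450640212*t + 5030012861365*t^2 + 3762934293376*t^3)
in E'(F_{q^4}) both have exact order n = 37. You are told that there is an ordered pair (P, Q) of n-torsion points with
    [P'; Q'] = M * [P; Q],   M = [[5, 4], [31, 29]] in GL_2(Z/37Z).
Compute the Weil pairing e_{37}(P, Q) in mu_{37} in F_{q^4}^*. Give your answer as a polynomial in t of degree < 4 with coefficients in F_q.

Since e_{37}(P,P)=e_{37}(Q,Q)=1 and e_{37}(Q,P)=e_{37}(P,Q)^{-1}, expanding e_{37}(5*P + 4*Q,31*P + 29*Q) leaves e(P,Q)^det(M).
Inverting 21 mod 37: 30. Thus e_{37}(P,Q) = e(P',Q')^{30}.
Edwards->Montgomery: u=(1+y)/(1-y), v=u/x -> 3828153243702v^2=u^3+u; then x_W=2160292017026u: y^2=x^3+1320294502746*x.
n = 37 = (100101)_2 (6 bits, wt 3); accumulate f_{37,P'}(Q'+S)/f_{37,P'}(S) along the 5-step ladder.
f_P(D_Q)/f_Q(D_P) = 2401220794476 + 1786370083521*t + 4796834094689*t^2 + 1846422642354*t^3.
Raise to 30: e(P,Q) = 4760987345993 + 285375535055*t + 1747600348780*t^2 + 1832766788433*t^3 in mu_{37}.

4760987345993 + 285375535055*t + 1747600348780*t^2 + 1832766788433*t^3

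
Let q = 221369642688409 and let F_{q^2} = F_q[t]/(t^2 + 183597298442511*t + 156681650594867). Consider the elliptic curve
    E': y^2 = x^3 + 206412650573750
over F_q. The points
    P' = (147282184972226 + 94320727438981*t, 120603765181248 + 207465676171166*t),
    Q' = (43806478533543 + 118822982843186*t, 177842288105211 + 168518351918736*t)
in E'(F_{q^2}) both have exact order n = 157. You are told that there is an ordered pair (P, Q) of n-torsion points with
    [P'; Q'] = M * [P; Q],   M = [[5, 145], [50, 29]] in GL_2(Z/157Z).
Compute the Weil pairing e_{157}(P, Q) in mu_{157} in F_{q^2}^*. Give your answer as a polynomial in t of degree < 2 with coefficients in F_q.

120363242916170 + 145683841069656*t

Alternating bilinearity on E[157] (values in mu_{157} in F_{221369642688409^2}) gives e(P',Q') = e(P,Q)^det(M).
det M = 5*29 - 145*50 = -7105 = 117 (mod 157); 117^{-1} = 51 (mod 157).
Run Miller on y^2=x^3+206412650573750 over F_{221369642688409}: ladder 10011101 (8 bits); e = f_P(D_Q)/f_Q(D_P).
f_P(D_Q)/f_Q(D_P) = 107837195505254 + 173864288250884*t.
Finally e_{157}(P,Q) = 120363242916170 + 145683841069656*t.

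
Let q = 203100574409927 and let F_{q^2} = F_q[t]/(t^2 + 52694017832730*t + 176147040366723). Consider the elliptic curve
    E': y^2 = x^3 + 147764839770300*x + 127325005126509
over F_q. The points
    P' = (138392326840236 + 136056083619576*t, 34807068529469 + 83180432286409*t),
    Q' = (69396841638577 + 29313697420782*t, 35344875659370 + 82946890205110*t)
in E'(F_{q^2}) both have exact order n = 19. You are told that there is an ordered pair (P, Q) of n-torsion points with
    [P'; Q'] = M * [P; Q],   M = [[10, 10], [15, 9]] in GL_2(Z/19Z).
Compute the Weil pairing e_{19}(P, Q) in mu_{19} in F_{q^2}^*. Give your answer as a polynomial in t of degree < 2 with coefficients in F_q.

Since e_{19}(P,P)=e_{19}(Q,Q)=1 and e_{19}(Q,P)=e_{19}(P,Q)^{-1}, expanding e_{19}(10*P + 10*Q,15*P + 9*Q) leaves e(P,Q)^det(M).
10*9 - 10*15 = -60; reduced mod 19: det = 16, inverse 6.
Build f_{19,P'} and f_{19,Q'} via the 5-bit ladder of 19=10011_2; evaluate at shifted divisors; quotient in F_{203100574409927^2}.
So e_{19}(P',Q') = 189218927093139 + 61724396902047*t.
Thus e_{19}(P,Q) = 18715578864679 + 72208786570081*t.

18715578864679 + 72208786570081*t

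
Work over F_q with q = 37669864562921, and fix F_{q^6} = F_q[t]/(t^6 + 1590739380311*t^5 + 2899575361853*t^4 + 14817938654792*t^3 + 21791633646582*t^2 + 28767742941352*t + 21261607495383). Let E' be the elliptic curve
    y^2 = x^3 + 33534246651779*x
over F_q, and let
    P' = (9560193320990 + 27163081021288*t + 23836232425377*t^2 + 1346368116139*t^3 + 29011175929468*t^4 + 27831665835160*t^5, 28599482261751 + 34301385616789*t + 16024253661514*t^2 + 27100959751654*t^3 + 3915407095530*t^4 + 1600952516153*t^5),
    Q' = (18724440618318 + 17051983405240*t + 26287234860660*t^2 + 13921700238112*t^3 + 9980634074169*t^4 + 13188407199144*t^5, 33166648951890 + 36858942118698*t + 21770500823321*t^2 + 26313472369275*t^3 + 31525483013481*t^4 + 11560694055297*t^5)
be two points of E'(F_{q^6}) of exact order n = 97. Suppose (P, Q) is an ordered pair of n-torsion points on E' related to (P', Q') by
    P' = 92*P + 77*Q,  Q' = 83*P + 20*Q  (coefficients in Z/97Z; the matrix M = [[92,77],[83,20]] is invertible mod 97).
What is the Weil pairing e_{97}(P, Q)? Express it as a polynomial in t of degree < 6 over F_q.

23750799917369 + 17022198313273*t + 6041343524481*t^2 + 13091439460391*t^3 + 13206857155868*t^4 + 32961358710894*t^5

Under M = [[92,77],[83,20]] in GL_2(Z/97), e_{97}(P',Q') = e_{97}(P,Q)^(92*20-77*83 mod 97).
So e_{97}(P,Q) = e_{97}(P',Q')^{85}, since 8*85 = 1 mod 97.
7-bit Miller (1100001) on E'/F_{37669864562921} with a'=33534246651779, b'=0: accumulate tangent/chord ratios at Q'+S and P'+S'.
So e_{97}(P',Q') = 35348152229127 + 14162038742237*t + 20834757919283*t^2 + 29794130994562*t^3 + 16950854191186*t^4 + 20360105150128*t^5.
Raise to 85: e(P,Q) = 23750799917369 + 17022198313273*t + 6041343524481*t^2 + 13091439460391*t^3 + 13206857155868*t^4 + 32961358710894*t^5 in mu_{97}.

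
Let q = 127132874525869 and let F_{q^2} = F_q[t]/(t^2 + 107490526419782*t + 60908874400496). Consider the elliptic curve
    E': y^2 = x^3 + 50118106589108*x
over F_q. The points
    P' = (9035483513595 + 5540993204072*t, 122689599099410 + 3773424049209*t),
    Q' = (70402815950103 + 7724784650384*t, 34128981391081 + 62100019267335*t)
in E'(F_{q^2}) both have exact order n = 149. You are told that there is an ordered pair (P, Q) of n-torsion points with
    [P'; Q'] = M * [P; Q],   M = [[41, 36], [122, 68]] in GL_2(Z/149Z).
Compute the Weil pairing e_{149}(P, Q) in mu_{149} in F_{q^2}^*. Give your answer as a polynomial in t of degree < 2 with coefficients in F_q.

Alternating bilinearity on E[149] (values in mu_{149} in F_{127132874525869^2}) gives e(P',Q') = e(P,Q)^det(M).
det(M) mod 149 = 35; its inverse in (Z/149)^* is 132 (check: 35*132 mod 149 = 1).
Build f_{149,P'} and f_{149,Q'} via the 8-bit ladder of 149=10010101_2; evaluate at shifted divisors; quotient in F_{127132874525869^2}.
Miller gives e_{149}(P',Q') = 87956485861516 + 1945902716517*t in F_{127132874525869^2}.
Thus e_{149}(P,Q) = 42551799928060 + 101407999524910*t.

42551799928060 + 101407999524910*t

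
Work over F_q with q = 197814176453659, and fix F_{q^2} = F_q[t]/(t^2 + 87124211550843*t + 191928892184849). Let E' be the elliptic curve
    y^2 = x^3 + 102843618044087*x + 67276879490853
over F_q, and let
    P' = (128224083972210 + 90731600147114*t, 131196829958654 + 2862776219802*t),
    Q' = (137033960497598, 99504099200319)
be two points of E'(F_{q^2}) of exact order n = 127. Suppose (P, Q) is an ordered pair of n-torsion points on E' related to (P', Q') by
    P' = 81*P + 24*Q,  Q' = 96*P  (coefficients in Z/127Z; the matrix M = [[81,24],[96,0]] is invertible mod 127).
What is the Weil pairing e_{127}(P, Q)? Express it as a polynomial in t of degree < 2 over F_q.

e_{127}(aP+bQ,cP+dQ) = e_{127}(P,Q)^(ad-bc); with (a,b,c,d)=(81,24,96,0) this gives the det-127 law.
det M = 81*0 - 24*96 = -2304 = 109 (mod 127); 109^{-1} = 7 (mod 127).
Run Miller on y^2=x^3+102843618044087*x+67276879490853 over F_{197814176453659}: ladder 1111111 (7 bits); e = f_P(D_Q)/f_Q(D_P).
f_P(D_Q)/f_Q(D_P) = 190218740058854 + 110366057916117*t.
Finally e_{127}(P,Q) = 195847940505042 + 168045303079085*t.

195847940505042 + 168045303079085*t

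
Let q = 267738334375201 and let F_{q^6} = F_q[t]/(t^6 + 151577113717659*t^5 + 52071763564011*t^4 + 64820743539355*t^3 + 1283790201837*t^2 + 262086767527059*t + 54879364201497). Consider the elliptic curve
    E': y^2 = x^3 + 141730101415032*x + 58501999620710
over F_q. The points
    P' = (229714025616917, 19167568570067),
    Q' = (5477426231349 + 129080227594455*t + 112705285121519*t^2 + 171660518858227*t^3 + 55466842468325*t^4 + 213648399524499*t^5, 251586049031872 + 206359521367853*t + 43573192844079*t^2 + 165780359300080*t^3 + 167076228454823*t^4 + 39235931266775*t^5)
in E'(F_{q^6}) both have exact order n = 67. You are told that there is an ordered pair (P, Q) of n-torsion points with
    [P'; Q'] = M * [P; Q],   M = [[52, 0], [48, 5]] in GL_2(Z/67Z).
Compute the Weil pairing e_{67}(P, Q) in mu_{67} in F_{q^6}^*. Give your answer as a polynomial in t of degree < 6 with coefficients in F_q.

Since e_{67}(P,P)=e_{67}(Q,Q)=1 and e_{67}(Q,P)=e_{67}(P,Q)^{-1}, expanding e_{67}(52*P,48*P + 5*Q) leaves e(P,Q)^det(M).
So e_{67}(P,Q) = e_{67}(P',Q')^{25}, since 59*25 = 1 mod 67.
7-bit Miller (1000011) on E'/F_{267738334375201} with a'=141730101415032, b'=58501999620710: accumulate tangent/chord ratios at Q'+S and P'+S'.
f_P(D_Q)/f_Q(D_P) = 44644599222803 + 232182181322998*t + 153118665686729*t^2 + 20007973223764*t^3 + 213810208287282*t^4 + 170983811143679*t^5.
Raise to 25: e(P,Q) = 150475486217808 + 185198550310601*t + 50912017773179*t^2 + 212634238323238*t^3 + 201642827673059*t^4 + 28852561594087*t^5 in mu_{67}.

150475486217808 + 185198550310601*t + 50912017773179*t^2 + 212634238323238*t^3 + 201642827673059*t^4 + 28852561594087*t^5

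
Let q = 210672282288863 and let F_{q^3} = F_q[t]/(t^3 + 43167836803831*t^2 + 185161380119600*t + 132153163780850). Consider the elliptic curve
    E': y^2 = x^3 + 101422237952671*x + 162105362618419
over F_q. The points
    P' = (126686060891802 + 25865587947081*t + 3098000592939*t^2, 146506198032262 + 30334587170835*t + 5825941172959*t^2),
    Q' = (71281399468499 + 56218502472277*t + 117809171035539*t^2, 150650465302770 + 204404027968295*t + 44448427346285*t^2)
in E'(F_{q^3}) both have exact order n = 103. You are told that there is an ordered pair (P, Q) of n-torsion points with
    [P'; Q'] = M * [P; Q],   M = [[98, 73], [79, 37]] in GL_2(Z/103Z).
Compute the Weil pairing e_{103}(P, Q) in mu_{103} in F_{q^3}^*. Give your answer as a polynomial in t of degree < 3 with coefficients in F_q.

e_{103} is bilinear + alternating on E[103], so e_{103}(98*P + 73*Q, 79*P + 37*Q) = e_{103}(P,Q)^(98*37-73*79).
Inverting 22 mod 103: 89. Thus e_{103}(P,Q) = e(P',Q')^{89}.
n = 103 = (1100111)_2 (7 bits, wt 5); accumulate f_{103,P'}(Q'+S)/f_{103,P'}(S) along the 6-step ladder.
Result: e(P',Q') = 127900517793403 + 133448118866685*t + 43348506355936*t^2.
e_{103}(P,Q) = (127900517793403 + 133448118866685*t + 43348506355936*t^2)^{89} = 138146259618553 + 166700350968195*t + 155248608299026*t^2.

138146259618553 + 166700350968195*t + 155248608299026*t^2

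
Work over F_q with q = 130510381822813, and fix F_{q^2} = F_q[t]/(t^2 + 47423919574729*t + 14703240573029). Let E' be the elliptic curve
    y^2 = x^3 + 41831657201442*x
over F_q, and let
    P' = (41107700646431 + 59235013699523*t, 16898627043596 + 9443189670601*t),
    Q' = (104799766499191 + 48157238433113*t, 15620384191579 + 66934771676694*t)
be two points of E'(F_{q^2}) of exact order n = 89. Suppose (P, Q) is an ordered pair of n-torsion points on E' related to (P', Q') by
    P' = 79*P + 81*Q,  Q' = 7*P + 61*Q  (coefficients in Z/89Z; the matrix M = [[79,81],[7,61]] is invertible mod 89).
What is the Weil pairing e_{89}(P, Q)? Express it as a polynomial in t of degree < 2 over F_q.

Since e_{89}(P,P)=e_{89}(Q,Q)=1 and e_{89}(Q,P)=e_{89}(P,Q)^{-1}, expanding e_{89}(79*P + 81*Q,7*P + 61*Q) leaves e(P,Q)^det(M).
79*61 - 81*7 = 4252; reduced mod 89: det = 69, inverse 40.
Double-and-add over 1011001: 7-1 doublings, 4-1 additions; each step l_{T,T}/v_{2T} or l_{T,P'}/v at Q'+S for random S.
The quotient is 2997844559637 + 102313127534575*t.
(2997844559637 + 102313127534575*t)^{40} mod (130510381822813,f) = 45867329553075 + 67652953902058*t.

45867329553075 + 67652953902058*t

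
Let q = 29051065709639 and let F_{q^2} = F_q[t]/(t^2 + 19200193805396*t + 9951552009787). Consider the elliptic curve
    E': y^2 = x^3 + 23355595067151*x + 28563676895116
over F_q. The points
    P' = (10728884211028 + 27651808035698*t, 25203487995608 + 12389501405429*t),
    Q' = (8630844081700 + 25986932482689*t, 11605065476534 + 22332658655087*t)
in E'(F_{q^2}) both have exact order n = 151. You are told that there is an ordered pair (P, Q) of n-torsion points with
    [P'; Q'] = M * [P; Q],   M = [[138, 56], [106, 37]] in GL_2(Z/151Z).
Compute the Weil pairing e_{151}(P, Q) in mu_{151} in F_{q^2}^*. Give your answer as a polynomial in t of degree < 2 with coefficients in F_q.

Since e_{151}(P,P)=e_{151}(Q,Q)=1 and e_{151}(Q,P)=e_{151}(P,Q)^{-1}, expanding e_{151}(138*P + 56*Q,106*P + 37*Q) leaves e(P,Q)^det(M).
Hence e(P,Q) = e(P',Q')^{2} where 2 = 76^{-1} mod 151.
8-bit Miller (10010111) on E'/F_{29051065709639} with a'=23355595067151, b'=28563676895116: accumulate tangent/chord ratios at Q'+S and P'+S'.
e_{151}(P',Q') = 17311043422035 + 3115116934091*t.
Raise to 2: e(P,Q) = 15848565769464 + 24338255849504*t in mu_{151}.

15848565769464 + 24338255849504*t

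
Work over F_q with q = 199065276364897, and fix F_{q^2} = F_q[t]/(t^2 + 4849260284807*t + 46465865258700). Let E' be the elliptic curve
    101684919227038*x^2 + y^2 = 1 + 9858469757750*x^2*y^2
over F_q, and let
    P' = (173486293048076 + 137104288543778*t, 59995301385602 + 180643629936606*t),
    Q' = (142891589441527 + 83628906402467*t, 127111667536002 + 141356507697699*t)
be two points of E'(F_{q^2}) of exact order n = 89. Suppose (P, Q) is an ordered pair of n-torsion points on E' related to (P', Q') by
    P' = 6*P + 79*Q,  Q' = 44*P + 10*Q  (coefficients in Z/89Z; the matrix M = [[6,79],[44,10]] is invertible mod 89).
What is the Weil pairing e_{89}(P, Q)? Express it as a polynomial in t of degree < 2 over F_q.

The 89-Weil pairing on E[89] over F_{199065276364897} is alternating-bilinear: e_{89}(P',Q') = e_{89}(P,Q)^det(M).
det M = 6*10 - 79*44 = -3416 = 55 (mod 89); 55^{-1} = 34 (mod 89).
Edwards a_E,d_E -> Montgomery A=53354737238986,B=107293197630135 -> Weierstrass 24046434968719,137383216730670 via alpha=18590564830798,beta=22956612367322.
Run Miller on y^2=x^3+24046434968719*x+137383216730670 over F_{199065276364897}: ladder 1011001 (7 bits); e = f_P(D_Q)/f_Q(D_P).
Result: e(P',Q') = 179652965441740 + 150792562842021*t.
Thus e_{89}(P,Q) = 80237280367332 + 34482478920104*t.

80237280367332 + 34482478920104*t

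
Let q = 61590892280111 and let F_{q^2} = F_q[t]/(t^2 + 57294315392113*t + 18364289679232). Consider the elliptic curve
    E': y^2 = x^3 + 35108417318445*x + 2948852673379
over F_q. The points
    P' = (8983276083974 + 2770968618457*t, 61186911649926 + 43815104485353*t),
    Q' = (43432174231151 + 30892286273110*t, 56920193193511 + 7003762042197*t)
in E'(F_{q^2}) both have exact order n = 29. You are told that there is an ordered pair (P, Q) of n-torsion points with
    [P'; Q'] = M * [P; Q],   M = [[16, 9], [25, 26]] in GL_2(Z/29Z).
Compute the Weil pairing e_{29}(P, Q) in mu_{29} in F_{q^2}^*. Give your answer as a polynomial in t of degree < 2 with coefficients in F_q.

e_{29}(aP+bQ,cP+dQ) = e_{29}(P,Q)^(ad-bc); with (a,b,c,d)=(16,9,25,26) this gives the det-29 law.
Inverting 17 mod 29: 12. Thus e_{29}(P,Q) = e(P',Q')^{12}.
Run Miller on y^2=x^3+35108417318445*x+2948852673379 over F_{61590892280111}: ladder 11101 (5 bits); e = f_P(D_Q)/f_Q(D_P).
So e_{29}(P',Q') = 29369752354695 + 49612908476345*t.
Hence e(P,Q) = 38933985050076 + 37089964536472*t in F_{61590892280111^2}^*.

38933985050076 + 37089964536472*t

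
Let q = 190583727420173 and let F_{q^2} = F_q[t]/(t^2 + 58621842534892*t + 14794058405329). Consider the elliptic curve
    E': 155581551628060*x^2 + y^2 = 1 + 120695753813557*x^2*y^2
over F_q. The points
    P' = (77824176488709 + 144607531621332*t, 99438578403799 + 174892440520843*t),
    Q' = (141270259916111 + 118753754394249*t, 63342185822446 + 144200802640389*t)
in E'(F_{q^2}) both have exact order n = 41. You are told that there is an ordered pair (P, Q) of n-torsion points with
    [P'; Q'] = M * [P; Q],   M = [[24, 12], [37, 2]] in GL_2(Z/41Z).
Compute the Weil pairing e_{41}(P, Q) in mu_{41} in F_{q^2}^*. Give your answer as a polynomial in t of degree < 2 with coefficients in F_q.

e_{41} is bilinear + alternating on E[41], so e_{41}(24*P + 12*Q, 37*P + 2*Q) = e_{41}(P,Q)^(24*2-12*37).
det(M) mod 41 = 14; its inverse in (Z/41)^* is 3 (check: 14*3 mod 41 = 1).
Edwards a_E,d_E -> Montgomery A=108402536069798,B=89193766373169 -> Weierstrass 115257278722931,124973431952722 via alpha=14282263003574,beta=56367381308669.
n = 41 = (101001)_2 (6 bits, wt 3); accumulate f_{41,P'}(Q'+S)/f_{41,P'}(S) along the 5-step ladder.
Miller gives e_{41}(P',Q') = 4054751216370 + 63190747819104*t in F_{190583727420173^2}.
Finally e_{41}(P,Q) = 37969423282218 + 183600391270429*t.

37969423282218 + 183600391270429*t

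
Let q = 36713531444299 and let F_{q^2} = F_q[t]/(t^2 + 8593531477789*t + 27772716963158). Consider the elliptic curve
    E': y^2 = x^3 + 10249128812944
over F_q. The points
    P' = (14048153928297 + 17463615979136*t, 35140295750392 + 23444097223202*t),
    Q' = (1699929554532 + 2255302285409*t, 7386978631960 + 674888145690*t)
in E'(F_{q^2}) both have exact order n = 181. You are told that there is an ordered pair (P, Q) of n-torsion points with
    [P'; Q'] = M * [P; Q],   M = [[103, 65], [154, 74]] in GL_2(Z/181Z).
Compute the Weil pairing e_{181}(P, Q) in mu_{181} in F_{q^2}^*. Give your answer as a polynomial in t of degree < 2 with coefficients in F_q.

1502713112958 + 27253721744380*t

Under M = [[103,65],[154,74]] in GL_2(Z/181), e_{181}(P',Q') = e_{181}(P,Q)^(103*74-65*154 mod 181).
103*74 - 65*154 = -2388; reduced mod 181: det = 146, inverse 31.
Build f_{181,P'} and f_{181,Q'} via the 8-bit ladder of 181=10110101_2; evaluate at shifted divisors; quotient in F_{36713531444299^2}.
So e_{181}(P',Q') = 34514019127350 + 34545700907206*t.
Hence e(P,Q) = 1502713112958 + 27253721744380*t in F_{36713531444299^2}^*.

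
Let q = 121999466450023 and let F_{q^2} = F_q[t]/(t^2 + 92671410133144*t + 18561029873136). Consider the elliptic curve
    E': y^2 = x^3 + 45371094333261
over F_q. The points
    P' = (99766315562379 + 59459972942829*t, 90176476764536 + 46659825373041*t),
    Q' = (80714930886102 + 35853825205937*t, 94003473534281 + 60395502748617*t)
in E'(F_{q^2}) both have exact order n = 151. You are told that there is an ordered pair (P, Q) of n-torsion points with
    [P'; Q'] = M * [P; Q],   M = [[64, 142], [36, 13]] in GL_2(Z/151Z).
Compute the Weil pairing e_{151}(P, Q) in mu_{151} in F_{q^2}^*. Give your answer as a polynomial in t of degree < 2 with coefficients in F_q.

Under M = [[64,142],[36,13]] in GL_2(Z/151), e_{151}(P',Q') = e_{151}(P,Q)^(64*13-142*36 mod 151).
So e_{151}(P,Q) = e_{151}(P',Q')^{90}, since 99*90 = 1 mod 151.
n = 151 = (10010111)_2 (8 bits, wt 5); accumulate f_{151,P'}(Q'+S)/f_{151,P'}(S) along the 7-step ladder.
Result: e(P',Q') = 100878756467259 + 10474869885825*t.
Raise to 90: e(P,Q) = 39457793712848 + 105712874225151*t in mu_{151}.

39457793712848 + 105712874225151*t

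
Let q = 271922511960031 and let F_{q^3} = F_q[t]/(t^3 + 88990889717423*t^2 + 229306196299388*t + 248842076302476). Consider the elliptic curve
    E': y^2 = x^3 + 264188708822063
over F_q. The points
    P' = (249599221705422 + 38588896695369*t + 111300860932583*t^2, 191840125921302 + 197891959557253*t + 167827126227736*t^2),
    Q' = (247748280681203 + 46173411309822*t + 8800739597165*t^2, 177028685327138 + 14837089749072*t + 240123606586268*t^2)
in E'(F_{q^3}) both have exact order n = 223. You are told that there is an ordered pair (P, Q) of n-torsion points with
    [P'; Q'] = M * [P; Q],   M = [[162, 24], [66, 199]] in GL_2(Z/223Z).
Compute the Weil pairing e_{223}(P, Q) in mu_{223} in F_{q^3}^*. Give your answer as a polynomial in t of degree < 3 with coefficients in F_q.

The 223-Weil pairing on E[223] over F_{271922511960031} is alternating-bilinear: e_{223}(P',Q') = e_{223}(P,Q)^det(M).
162*199 - 24*66 = 30654; reduced mod 223: det = 103, inverse 13.
n = 223 = (11011111)_2 (8 bits, wt 7); accumulate f_{223,P'}(Q'+S)/f_{223,P'}(S) along the 7-step ladder.
So e_{223}(P',Q') = 165696452787137 + 28140994164737*t + 42031533889282*t^2.
Thus e_{223}(P,Q) = 2847864963850 + 203672375055610*t + 241779897510728*t^2.

2847864963850 + 203672375055610*t + 241779897510728*t^2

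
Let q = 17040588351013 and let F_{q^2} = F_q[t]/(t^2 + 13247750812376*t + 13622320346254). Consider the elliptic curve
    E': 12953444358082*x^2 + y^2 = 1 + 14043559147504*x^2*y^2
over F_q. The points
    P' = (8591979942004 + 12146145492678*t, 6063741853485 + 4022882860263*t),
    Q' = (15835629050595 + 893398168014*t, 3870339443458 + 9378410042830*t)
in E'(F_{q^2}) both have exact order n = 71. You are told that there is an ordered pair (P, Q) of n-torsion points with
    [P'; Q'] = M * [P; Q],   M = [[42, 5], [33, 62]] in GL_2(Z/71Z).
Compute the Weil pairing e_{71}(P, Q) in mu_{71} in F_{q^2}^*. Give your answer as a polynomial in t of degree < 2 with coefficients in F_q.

4406409529067 + 6293424251090*t

Since e_{71}(P,P)=e_{71}(Q,Q)=1 and e_{71}(Q,P)=e_{71}(P,Q)^{-1}, expanding e_{71}(42*P + 5*Q,33*P + 62*Q) leaves e(P,Q)^det(M).
42*62 - 5*33 = 2439; reduced mod 71: det = 25, inverse 54.
Edwards->Montgomery: u=(1+y)/(1-y), v=u/x -> 8674102135910v^2=u^3+8758726930497u^2+u; then x_W=8247765478151u+15859892818273: y^2=x^3+5556111621487*x+16774490990205.
7-bit Miller (1000111) on E'/F_{17040588351013} with a'=5556111621487, b'=16774490990205: accumulate tangent/chord ratios at Q'+S and P'+S'.
e_{71}(P',Q') = 11929845753782 + 3443817148946*t.
Finally e_{71}(P,Q) = 4406409529067 + 6293424251090*t.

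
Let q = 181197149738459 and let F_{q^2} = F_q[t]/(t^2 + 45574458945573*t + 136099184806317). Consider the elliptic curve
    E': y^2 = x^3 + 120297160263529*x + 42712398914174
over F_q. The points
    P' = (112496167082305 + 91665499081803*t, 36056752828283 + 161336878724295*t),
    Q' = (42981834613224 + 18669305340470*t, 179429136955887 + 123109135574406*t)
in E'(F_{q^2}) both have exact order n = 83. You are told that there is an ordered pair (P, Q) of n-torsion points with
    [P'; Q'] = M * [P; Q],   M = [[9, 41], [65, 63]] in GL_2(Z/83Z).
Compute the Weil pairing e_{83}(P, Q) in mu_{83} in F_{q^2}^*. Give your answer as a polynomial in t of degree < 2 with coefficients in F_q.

31703532581865 + 82203214477548*t

e_{83} is bilinear + alternating on E[83], so e_{83}(9*P + 41*Q, 65*P + 63*Q) = e_{83}(P,Q)^(9*63-41*65).
det(M) mod 83 = 60; its inverse in (Z/83)^* is 18 (check: 60*18 mod 83 = 1).
7-bit Miller (1010011) on E'/F_{181197149738459} with a'=120297160263529, b'=42712398914174: accumulate tangent/chord ratios at Q'+S and P'+S'.
Result: e(P',Q') = 162635190895817 + 71350007733543*t.
Thus e_{83}(P,Q) = 31703532581865 + 82203214477548*t.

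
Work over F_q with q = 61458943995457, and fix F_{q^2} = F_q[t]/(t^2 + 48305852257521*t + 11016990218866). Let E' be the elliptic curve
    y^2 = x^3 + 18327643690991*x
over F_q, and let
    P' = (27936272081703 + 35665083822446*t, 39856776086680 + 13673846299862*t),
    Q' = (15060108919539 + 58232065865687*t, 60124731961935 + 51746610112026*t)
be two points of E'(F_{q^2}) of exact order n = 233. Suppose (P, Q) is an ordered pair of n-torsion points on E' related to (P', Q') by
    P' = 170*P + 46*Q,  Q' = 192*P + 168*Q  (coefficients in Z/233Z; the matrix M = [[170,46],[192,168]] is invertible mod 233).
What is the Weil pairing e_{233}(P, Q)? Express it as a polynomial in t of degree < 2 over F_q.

14065881780757 + 48072743404256*t

Since e_{233}(P,P)=e_{233}(Q,Q)=1 and e_{233}(Q,P)=e_{233}(P,Q)^{-1}, expanding e_{233}(170*P + 46*Q,192*P + 168*Q) leaves e(P,Q)^det(M).
170*168 - 46*192 = 19728; reduced mod 233: det = 156, inverse 118.
8-bit Miller (11101001) on E'/F_{61458943995457} with a'=18327643690991, b'=0: accumulate tangent/chord ratios at Q'+S and P'+S'.
f_P(D_Q)/f_Q(D_P) = 14540851271056 + 32528444168124*t.
Raise to 118: e(P,Q) = 14065881780757 + 48072743404256*t in mu_{233}.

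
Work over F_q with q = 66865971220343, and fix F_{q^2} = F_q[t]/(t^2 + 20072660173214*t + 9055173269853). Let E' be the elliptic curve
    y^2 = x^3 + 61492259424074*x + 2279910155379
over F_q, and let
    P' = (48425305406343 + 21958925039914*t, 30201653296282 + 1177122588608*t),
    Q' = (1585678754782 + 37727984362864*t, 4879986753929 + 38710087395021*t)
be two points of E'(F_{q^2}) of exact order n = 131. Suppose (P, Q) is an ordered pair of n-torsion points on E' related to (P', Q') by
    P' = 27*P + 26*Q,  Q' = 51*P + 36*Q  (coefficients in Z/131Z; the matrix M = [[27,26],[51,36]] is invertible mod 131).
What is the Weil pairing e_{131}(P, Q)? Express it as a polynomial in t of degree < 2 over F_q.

24042522485731 + 63945645588071*t

e_{131} is bilinear + alternating on E[131], so e_{131}(27*P + 26*Q, 51*P + 36*Q) = e_{131}(P,Q)^(27*36-26*51).
So e_{131}(P,Q) = e_{131}(P',Q')^{84}, since 39*84 = 1 mod 131.
Double-and-add over 10000011: 8-1 doublings, 3-1 additions; each step l_{T,T}/v_{2T} or l_{T,P'}/v at Q'+S for random S.
So e_{131}(P',Q') = 39565715116330 + 34525998944769*t.
Finally e_{131}(P,Q) = 24042522485731 + 63945645588071*t.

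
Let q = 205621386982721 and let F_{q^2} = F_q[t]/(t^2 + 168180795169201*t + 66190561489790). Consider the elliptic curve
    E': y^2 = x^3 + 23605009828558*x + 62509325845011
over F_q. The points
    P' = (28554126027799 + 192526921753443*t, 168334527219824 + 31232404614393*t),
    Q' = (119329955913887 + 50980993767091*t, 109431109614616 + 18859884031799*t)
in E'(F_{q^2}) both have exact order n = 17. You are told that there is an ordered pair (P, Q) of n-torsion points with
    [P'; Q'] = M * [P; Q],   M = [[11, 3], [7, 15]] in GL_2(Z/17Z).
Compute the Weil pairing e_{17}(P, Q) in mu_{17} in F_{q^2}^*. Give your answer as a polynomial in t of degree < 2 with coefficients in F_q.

Alternating bilinearity on E[17] (values in mu_{17} in F_{205621386982721^2}) gives e(P',Q') = e(P,Q)^det(M).
det M = 11*15 - 3*7 = 144 = 8 (mod 17); 8^{-1} = 15 (mod 17).
Double-and-add over 10001: 5-1 doublings, 2-1 additions; each step l_{T,T}/v_{2T} or l_{T,P'}/v at Q'+S for random S.
Result: e(P',Q') = 166041970617912 + 176508119098221*t.
Thus e_{17}(P,Q) = 145455525527585 + 204042615556458*t.

145455525527585 + 204042615556458*t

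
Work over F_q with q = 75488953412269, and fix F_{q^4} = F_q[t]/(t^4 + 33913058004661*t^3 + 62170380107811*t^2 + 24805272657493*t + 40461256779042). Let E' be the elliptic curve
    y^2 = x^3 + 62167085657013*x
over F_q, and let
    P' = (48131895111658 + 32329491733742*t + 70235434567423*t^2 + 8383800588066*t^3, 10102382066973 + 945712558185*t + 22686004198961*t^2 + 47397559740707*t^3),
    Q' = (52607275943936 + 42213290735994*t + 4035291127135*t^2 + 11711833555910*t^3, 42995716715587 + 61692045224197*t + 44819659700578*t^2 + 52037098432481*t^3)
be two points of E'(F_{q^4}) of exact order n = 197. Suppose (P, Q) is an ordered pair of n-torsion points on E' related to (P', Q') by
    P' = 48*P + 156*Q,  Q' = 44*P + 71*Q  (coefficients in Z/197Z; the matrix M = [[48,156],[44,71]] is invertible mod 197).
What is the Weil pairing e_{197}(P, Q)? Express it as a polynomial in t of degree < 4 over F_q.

30926414381389 + 72031805916516*t + 63264636326635*t^2 + 5411288406671*t^3

The 197-Weil pairing on E[197] over F_{75488953412269} is alternating-bilinear: e_{197}(P',Q') = e_{197}(P,Q)^det(M).
det M = 48*71 - 156*44 = -3456 = 90 (mod 197); 90^{-1} = 81 (mod 197).
Run Miller on y^2=x^3+62167085657013*x over F_{75488953412269}: ladder 11000101 (8 bits); e = f_P(D_Q)/f_Q(D_P).
The quotient is 42973054616370 + 6239270444581*t + 34621631642517*t^2 + 61612091320076*t^3.
Finally e_{197}(P,Q) = 30926414381389 + 72031805916516*t + 63264636326635*t^2 + 5411288406671*t^3.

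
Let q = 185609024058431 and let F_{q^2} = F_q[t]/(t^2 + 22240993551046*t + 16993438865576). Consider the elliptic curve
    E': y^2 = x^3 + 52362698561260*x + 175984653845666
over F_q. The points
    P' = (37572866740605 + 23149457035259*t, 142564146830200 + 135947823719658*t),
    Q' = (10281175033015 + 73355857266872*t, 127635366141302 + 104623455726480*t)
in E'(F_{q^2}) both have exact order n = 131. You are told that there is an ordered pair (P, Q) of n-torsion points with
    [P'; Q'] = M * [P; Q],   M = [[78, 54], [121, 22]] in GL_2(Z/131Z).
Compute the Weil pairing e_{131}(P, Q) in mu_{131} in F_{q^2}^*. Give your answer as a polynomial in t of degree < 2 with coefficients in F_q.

Since e_{131}(P,P)=e_{131}(Q,Q)=1 and e_{131}(Q,P)=e_{131}(P,Q)^{-1}, expanding e_{131}(78*P + 54*Q,121*P + 22*Q) leaves e(P,Q)^det(M).
So e_{131}(P,Q) = e_{131}(P',Q')^{122}, since 29*122 = 1 mod 131.
n = 131 = (10000011)_2 (8 bits, wt 3); accumulate f_{131,P'}(Q'+S)/f_{131,P'}(S) along the 7-step ladder.
The quotient is 42166223145249 + 178171202383719*t.
(42166223145249 + 178171202383719*t)^{122} mod (185609024058431,f) = 10074659482655 + 115173618874748*t.

10074659482655 + 115173618874748*t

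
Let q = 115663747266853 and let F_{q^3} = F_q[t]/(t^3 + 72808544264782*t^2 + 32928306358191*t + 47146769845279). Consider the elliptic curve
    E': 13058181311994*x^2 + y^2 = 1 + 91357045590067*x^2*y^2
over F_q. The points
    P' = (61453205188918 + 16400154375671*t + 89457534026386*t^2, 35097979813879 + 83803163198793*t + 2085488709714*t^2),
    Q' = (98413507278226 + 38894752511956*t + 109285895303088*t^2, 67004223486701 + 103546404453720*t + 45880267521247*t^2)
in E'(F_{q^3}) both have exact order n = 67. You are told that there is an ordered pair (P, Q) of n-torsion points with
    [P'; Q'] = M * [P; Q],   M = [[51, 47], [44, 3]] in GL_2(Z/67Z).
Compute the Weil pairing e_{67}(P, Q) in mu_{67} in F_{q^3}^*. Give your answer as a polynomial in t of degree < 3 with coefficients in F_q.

61486547494297 + 38337954858388*t + 52608772468216*t^2

Alternating bilinearity on E[67] (values in mu_{67} in F_{115663747266853^3}) gives e(P',Q') = e(P,Q)^det(M).
Inverting 28 mod 67: 12. Thus e_{67}(P,Q) = e(P',Q')^{12}.
Edwards a_E,d_E -> Montgomery A=10412834452216,B=18714102331779 -> Weierstrass 98374788684750,60945163628367 via alpha=113788993872721,beta=9341220747195.
Build f_{67,P'} and f_{67,Q'} via the 7-bit ladder of 67=1000011_2; evaluate at shifted divisors; quotient in F_{115663747266853^3}.
Result: e(P',Q') = 103525280376370 + 29476717171477*t + 103037081552226*t^2.
(103525280376370 + 29476717171477*t + 103037081552226*t^2)^{12} mod (115663747266853,f) = 61486547494297 + 38337954858388*t + 52608772468216*t^2.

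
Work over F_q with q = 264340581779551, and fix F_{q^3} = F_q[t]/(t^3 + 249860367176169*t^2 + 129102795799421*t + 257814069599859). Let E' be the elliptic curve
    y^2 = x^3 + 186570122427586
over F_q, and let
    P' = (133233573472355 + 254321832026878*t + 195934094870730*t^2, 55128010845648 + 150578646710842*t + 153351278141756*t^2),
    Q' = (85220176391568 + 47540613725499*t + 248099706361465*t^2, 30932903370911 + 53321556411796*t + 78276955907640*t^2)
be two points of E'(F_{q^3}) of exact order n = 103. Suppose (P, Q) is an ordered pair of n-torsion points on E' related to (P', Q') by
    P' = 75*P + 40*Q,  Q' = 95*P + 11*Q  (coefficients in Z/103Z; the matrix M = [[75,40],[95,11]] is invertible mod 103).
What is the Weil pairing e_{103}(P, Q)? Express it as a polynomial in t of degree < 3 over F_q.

72743426218664 + 113658664983279*t + 211507902201481*t^2

e_{103}(aP+bQ,cP+dQ) = e_{103}(P,Q)^(ad-bc); with (a,b,c,d)=(75,40,95,11) this gives the det-103 law.
det M = 75*11 - 40*95 = -2975 = 12 (mod 103); 12^{-1} = 43 (mod 103).
Build f_{103,P'} and f_{103,Q'} via the 7-bit ladder of 103=1100111_2; evaluate at shifted divisors; quotient in F_{264340581779551^3}.
Result: e(P',Q') = 205077820542429 + 208793091213208*t + 12320008943388*t^2.
Finally e_{103}(P,Q) = 72743426218664 + 113658664983279*t + 211507902201481*t^2.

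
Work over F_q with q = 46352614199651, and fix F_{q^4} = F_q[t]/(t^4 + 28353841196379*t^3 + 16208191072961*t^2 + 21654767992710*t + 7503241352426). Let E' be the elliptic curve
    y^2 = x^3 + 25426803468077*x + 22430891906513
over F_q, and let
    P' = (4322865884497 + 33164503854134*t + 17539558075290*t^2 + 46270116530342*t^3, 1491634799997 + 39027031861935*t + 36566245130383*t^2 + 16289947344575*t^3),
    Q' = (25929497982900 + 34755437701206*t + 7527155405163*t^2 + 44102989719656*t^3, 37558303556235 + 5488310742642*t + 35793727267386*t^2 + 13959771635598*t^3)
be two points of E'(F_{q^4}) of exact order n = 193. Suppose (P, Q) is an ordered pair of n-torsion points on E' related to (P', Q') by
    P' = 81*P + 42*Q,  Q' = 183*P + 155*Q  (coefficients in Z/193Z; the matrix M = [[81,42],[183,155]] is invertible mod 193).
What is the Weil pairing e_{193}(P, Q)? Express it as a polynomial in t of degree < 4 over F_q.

Under M = [[81,42],[183,155]] in GL_2(Z/193), e_{193}(P',Q') = e_{193}(P,Q)^(81*155-42*183 mod 193).
Hence e(P,Q) = e(P',Q')^{136} where 136 = 44^{-1} mod 193.
8-bit Miller (11000001) on E'/F_{46352614199651} with a'=25426803468077, b'=22430891906513: accumulate tangent/chord ratios at Q'+S and P'+S'.
Result: e(P',Q') = 34334316724027 + 29450210679744*t + 576105295106*t^2 + 27809034893818*t^3.
Finally e_{193}(P,Q) = 25232897971821 + 17325198852236*t + 29769638308246*t^2 + 17713215869019*t^3.

25232897971821 + 17325198852236*t + 29769638308246*t^2 + 17713215869019*t^3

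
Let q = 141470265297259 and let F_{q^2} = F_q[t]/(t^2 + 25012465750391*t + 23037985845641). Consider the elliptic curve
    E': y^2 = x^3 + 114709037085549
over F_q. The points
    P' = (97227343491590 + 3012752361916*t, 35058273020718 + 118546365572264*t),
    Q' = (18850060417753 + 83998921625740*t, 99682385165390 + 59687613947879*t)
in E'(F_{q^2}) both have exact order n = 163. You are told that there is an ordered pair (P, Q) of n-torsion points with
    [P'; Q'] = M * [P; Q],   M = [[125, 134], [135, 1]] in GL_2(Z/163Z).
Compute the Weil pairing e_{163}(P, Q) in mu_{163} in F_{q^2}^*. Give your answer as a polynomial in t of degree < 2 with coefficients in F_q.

Alternating bilinearity on E[163] (values in mu_{163} in F_{141470265297259^2}) gives e(P',Q') = e(P,Q)^det(M).
det M = 125*1 - 134*135 = -17965 = 128 (mod 163); 128^{-1} = 149 (mod 163).
Double-and-add over 10100011: 8-1 doublings, 4-1 additions; each step l_{T,T}/v_{2T} or l_{T,P'}/v at Q'+S for random S.
Miller gives e_{163}(P',Q') = 83351330980439 + 35355543364355*t in F_{141470265297259^2}.
Raise to 149: e(P,Q) = 139368721159801 + 67264281500411*t in mu_{163}.

139368721159801 + 67264281500411*t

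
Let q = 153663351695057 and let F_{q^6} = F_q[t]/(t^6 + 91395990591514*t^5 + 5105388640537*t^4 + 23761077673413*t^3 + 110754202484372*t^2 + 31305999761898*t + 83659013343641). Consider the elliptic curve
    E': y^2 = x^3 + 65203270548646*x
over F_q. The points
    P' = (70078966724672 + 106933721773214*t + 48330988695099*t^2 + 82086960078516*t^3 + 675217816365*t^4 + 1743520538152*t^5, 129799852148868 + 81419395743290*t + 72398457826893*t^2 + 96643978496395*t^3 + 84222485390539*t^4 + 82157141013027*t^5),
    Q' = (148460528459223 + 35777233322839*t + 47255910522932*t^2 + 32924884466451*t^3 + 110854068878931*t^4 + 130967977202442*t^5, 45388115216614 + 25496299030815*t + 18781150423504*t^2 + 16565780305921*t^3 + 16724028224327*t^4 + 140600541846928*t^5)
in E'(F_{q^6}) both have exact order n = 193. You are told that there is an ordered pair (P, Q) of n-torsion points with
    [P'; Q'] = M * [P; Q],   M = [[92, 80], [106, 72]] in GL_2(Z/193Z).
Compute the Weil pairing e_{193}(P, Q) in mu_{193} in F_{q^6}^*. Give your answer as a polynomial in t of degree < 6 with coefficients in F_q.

Under M = [[92,80],[106,72]] in GL_2(Z/193), e_{193}(P',Q') = e_{193}(P,Q)^(92*72-80*106 mod 193).
det M = 92*72 - 80*106 = -1856 = 74 (mod 193); 74^{-1} = 60 (mod 193).
n = 193 = (11000001)_2 (8 bits, wt 3); accumulate f_{193,P'}(Q'+S)/f_{193,P'}(S) along the 7-step ladder.
Miller gives e_{193}(P',Q') = 26183616662269 + 134304663952257*t + 109181279919900*t^2 + 68691993636541*t^3 + 42826744602320*t^4 + 79700095943349*t^5 in F_{153663351695057^6}.
Finally e_{193}(P,Q) = 102618623702526 + 70658853174265*t + 100810355549738*t^2 + 118680919450649*t^3 + 42110437618799*t^4 + 19863017241780*t^5.

102618623702526 + 70658853174265*t + 100810355549738*t^2 + 118680919450649*t^3 + 42110437618799*t^4 + 19863017241780*t^5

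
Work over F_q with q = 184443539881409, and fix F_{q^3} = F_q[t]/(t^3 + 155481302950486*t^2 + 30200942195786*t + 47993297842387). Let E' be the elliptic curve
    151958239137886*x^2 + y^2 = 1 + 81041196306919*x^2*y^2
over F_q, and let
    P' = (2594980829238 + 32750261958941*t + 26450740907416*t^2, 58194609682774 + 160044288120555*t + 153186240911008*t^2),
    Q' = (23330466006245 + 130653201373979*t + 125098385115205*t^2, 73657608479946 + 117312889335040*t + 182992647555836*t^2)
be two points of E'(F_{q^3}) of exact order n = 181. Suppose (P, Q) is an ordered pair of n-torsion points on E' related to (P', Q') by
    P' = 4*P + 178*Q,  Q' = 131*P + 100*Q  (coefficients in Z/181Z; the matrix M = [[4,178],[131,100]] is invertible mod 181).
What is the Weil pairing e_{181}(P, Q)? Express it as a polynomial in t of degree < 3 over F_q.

81977777884691 + 8111573403032*t + 34676139454330*t^2

Alternating bilinearity on E[181] (values in mu_{181} in F_{184443539881409^3}) gives e(P',Q') = e(P,Q)^det(M).
det(M) mod 181 = 69; its inverse in (Z/181)^* is 21 (check: 69*21 mod 181 = 1).
Edwards->Montgomery: u=(1+y)/(1-y), v=u/x -> 70453750336384v^2=u^3+102660691239389u^2+u; then x_W=63840145678094u+8092649260566: y^2=x^3+146347271258907*x.
n = 181 = (10110101)_2 (8 bits, wt 5); accumulate f_{181,P'}(Q'+S)/f_{181,P'}(S) along the 7-step ladder.
f_P(D_Q)/f_Q(D_P) = 1372614011713 + 41645198841930*t + 65057508240221*t^2.
Raise to 21: e(P,Q) = 81977777884691 + 8111573403032*t + 34676139454330*t^2 in mu_{181}.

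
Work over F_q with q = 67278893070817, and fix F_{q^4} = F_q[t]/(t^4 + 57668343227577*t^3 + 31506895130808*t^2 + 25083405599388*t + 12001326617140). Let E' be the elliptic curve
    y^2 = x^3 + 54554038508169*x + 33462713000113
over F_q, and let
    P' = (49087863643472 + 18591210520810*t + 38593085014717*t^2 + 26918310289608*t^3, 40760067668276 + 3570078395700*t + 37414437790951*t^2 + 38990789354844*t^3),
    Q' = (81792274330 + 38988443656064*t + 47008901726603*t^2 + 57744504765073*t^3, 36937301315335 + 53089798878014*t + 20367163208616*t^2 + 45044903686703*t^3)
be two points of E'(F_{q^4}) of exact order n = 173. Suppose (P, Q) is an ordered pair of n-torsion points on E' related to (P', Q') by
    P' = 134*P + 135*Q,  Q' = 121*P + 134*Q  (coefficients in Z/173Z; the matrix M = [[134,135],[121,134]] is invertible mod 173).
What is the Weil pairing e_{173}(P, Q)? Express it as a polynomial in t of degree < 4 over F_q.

11112095609225 + 24967490913976*t + 19157565312132*t^2 + 22181563382585*t^3

Under M = [[134,135],[121,134]] in GL_2(Z/173), e_{173}(P',Q') = e_{173}(P,Q)^(134*134-135*121 mod 173).
So e_{173}(P,Q) = e_{173}(P',Q')^{73}, since 64*73 = 1 mod 173.
Build f_{173,P'} and f_{173,Q'} via the 8-bit ladder of 173=10101101_2; evaluate at shifted divisors; quotient in F_{67278893070817^4}.
f_P(D_Q)/f_Q(D_P) = 30365790389422 + 51878561483784*t + 51751612214826*t^2 + 11456605907993*t^3.
Hence e(P,Q) = 11112095609225 + 24967490913976*t + 19157565312132*t^2 + 22181563382585*t^3 in F_{67278893070817^4}^*.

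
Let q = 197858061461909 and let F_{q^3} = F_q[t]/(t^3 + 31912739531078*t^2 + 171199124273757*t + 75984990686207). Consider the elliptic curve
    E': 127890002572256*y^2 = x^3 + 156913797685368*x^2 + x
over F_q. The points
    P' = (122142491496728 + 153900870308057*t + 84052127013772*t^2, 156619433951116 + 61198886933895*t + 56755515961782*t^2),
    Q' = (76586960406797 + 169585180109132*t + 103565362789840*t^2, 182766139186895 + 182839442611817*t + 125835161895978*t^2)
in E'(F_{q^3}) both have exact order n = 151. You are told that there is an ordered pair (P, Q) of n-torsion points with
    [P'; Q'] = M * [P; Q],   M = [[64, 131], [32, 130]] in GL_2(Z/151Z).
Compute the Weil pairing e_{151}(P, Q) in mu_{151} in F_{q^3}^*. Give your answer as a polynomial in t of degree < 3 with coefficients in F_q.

137890079308631 + 49515583248005*t + 135223257897949*t^2

Since e_{151}(P,P)=e_{151}(Q,Q)=1 and e_{151}(Q,P)=e_{151}(P,Q)^{-1}, expanding e_{151}(64*P + 131*Q,32*P + 130*Q) leaves e(P,Q)^det(M).
64*130 - 131*32 = 4128; reduced mod 151: det = 51, inverse 77.
Undo Montgomery via alpha=112569183726913, beta=32162564649635: (a',b')=(137580460676349,188312261583292) over F_{197858061461909}.
8-bit Miller (10010111) on E'/F_{197858061461909} with a'=137580460676349, b'=188312261583292: accumulate tangent/chord ratios at Q'+S and P'+S'.
Result: e(P',Q') = 161877778725820 + 38770864001684*t + 65388368081777*t^2.
Hence e(P,Q) = 137890079308631 + 49515583248005*t + 135223257897949*t^2 in F_{197858061461909^3}^*.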